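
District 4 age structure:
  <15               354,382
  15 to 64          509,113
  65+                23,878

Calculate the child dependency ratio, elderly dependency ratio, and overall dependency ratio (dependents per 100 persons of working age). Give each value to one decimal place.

Youth dependency ratio = 354,382 / 509,113 × 100 = 69.6
Old-age dependency ratio = 23,878 / 509,113 × 100 = 4.7
Total dependency ratio = (354,382 + 23,878) / 509,113 × 100 = 378,260 / 509,113 × 100 = 74.3

Youth dependency ratio: 69.6
Old-age dependency ratio: 4.7
Total dependency ratio: 74.3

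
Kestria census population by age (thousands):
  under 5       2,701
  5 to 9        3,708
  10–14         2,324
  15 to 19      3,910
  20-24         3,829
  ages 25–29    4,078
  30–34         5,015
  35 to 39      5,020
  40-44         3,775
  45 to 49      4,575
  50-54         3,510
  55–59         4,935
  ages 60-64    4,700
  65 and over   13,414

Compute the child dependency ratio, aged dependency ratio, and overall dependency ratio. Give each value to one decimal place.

Youth dependency ratio: 20.1
Old-age dependency ratio: 30.9
Total dependency ratio: 51.1

0–14: 2,701 + 3,708 + 2,324 = 8,733
15–64: 3,910 + 3,829 + 4,078 + 5,015 + 5,020 + 3,775 + 4,575 + 3,510 + 4,935 + 4,700 = 43,347
65+: 13,414
Youth dependency ratio = 8,733 / 43,347 × 100 = 20.1
Old-age dependency ratio = 13,414 / 43,347 × 100 = 30.9
Total dependency ratio = (8,733 + 13,414) / 43,347 × 100 = 22,147 / 43,347 × 100 = 51.1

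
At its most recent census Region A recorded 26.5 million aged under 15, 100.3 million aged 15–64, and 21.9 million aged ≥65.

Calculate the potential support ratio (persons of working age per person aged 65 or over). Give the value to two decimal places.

Potential support ratio = 100.3 / 21.9 = 4.58

Potential support ratio: 4.58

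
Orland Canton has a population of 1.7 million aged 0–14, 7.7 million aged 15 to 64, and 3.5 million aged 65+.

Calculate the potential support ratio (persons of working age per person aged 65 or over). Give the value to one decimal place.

Potential support ratio: 2.2

Potential support ratio = 7.7 / 3.5 = 2.2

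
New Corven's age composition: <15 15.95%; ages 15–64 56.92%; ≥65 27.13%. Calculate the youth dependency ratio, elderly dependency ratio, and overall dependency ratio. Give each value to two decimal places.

Youth dependency ratio = 15.95 / 56.92 × 100 = 28.02
Old-age dependency ratio = 27.13 / 56.92 × 100 = 47.66
Total dependency ratio = (15.95 + 27.13) / 56.92 × 100 = 43.08 / 56.92 × 100 = 75.69

Youth dependency ratio: 28.02
Old-age dependency ratio: 47.66
Total dependency ratio: 75.69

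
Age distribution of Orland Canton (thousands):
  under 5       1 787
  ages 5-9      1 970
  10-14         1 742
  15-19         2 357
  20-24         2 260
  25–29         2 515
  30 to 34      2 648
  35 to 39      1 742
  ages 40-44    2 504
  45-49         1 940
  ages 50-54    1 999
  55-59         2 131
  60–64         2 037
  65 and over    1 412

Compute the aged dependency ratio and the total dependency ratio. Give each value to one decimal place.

0–14: 1 787 + 1 970 + 1 742 = 5 499
15–64: 2 357 + 2 260 + 2 515 + 2 648 + 1 742 + 2 504 + 1 940 + 1 999 + 2 131 + 2 037 = 22 133
65+: 1 412
Old-age dependency ratio = 1 412 / 22 133 × 100 = 6.4
Total dependency ratio = (5 499 + 1 412) / 22 133 × 100 = 6 911 / 22 133 × 100 = 31.2

Old-age dependency ratio: 6.4
Total dependency ratio: 31.2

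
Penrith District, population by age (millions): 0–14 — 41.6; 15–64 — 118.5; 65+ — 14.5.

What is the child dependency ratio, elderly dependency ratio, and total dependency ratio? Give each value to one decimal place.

Youth dependency ratio = 41.6 / 118.5 × 100 = 35.1
Old-age dependency ratio = 14.5 / 118.5 × 100 = 12.2
Total dependency ratio = (41.6 + 14.5) / 118.5 × 100 = 56.1 / 118.5 × 100 = 47.3

Youth dependency ratio: 35.1
Old-age dependency ratio: 12.2
Total dependency ratio: 47.3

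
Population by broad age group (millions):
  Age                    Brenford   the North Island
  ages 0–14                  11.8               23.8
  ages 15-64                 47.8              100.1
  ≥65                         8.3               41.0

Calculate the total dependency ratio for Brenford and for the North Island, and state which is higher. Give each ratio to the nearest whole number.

Brenford: 42
the North Island: 65
Higher: the North Island

Brenford: (11.8 + 8.3) / 47.8 × 100 = 20.1 / 47.8 × 100 = 42
the North Island: (23.8 + 41.0) / 100.1 × 100 = 64.8 / 100.1 × 100 = 65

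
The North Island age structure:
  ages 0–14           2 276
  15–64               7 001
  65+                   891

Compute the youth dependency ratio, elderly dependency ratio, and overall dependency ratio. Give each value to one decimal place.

Youth dependency ratio: 32.5
Old-age dependency ratio: 12.7
Total dependency ratio: 45.2

Youth dependency ratio = 2 276 / 7 001 × 100 = 32.5
Old-age dependency ratio = 891 / 7 001 × 100 = 12.7
Total dependency ratio = (2 276 + 891) / 7 001 × 100 = 3 167 / 7 001 × 100 = 45.2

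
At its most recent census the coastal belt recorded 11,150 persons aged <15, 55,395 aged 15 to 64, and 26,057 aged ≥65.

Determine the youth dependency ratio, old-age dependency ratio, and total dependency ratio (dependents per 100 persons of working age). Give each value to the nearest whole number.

Youth dependency ratio = 11,150 / 55,395 × 100 = 20
Old-age dependency ratio = 26,057 / 55,395 × 100 = 47
Total dependency ratio = (11,150 + 26,057) / 55,395 × 100 = 37,207 / 55,395 × 100 = 67

Youth dependency ratio: 20
Old-age dependency ratio: 47
Total dependency ratio: 67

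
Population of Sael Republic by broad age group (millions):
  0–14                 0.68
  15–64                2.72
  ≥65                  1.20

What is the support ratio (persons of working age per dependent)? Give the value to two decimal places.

Support ratio = 2.72 / (0.68 + 1.20) = 2.72 / 1.88 = 1.45

Support ratio: 1.45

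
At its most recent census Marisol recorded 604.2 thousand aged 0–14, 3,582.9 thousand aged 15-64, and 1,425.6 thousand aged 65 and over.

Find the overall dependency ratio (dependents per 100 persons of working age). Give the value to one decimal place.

Total dependency ratio: 56.7

Total dependency ratio = (604.2 + 1,425.6) / 3,582.9 × 100 = 2,029.8 / 3,582.9 × 100 = 56.7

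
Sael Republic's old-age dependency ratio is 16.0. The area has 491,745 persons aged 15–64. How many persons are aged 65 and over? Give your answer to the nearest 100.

Aged 65 and over: 78,700

Old-age dependency ratio = elderly / working-age × 100
16.0 = E / 491,745 × 100
⇒ 78,700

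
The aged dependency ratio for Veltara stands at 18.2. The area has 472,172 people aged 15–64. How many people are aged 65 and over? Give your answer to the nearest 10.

Aged 65 and over: 85,940

Old-age dependency ratio = elderly / working-age × 100
18.2 = E / 472,172 × 100
⇒ 85,940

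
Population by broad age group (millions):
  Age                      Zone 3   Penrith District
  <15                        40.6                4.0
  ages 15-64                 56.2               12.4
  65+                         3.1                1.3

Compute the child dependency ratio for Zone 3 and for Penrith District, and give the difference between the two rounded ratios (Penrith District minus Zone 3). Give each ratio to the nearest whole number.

Zone 3: 72
Penrith District: 32
Difference: -40

Zone 3: 40.6 / 56.2 × 100 = 72
Penrith District: 4.0 / 12.4 × 100 = 32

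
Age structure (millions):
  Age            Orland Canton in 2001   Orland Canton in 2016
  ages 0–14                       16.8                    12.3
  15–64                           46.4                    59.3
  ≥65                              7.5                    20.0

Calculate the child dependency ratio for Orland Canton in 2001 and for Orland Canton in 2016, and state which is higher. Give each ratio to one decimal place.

Orland Canton in 2001: 36.2
Orland Canton in 2016: 20.7
Higher: Orland Canton in 2001

Orland Canton in 2001: 16.8 / 46.4 × 100 = 36.2
Orland Canton in 2016: 12.3 / 59.3 × 100 = 20.7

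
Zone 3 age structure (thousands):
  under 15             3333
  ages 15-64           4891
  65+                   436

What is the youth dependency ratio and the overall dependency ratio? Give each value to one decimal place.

Youth dependency ratio: 68.1
Total dependency ratio: 77.1

Youth dependency ratio = 3333 / 4891 × 100 = 68.1
Total dependency ratio = (3333 + 436) / 4891 × 100 = 3769 / 4891 × 100 = 77.1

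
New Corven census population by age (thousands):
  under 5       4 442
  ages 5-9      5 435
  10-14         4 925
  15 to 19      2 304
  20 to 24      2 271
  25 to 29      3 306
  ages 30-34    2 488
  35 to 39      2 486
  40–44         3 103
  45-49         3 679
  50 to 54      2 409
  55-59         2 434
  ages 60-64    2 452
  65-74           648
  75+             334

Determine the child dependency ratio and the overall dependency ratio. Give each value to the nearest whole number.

0–14: 4 442 + 5 435 + 4 925 = 14 802
15–64: 2 304 + 2 271 + 3 306 + 2 488 + 2 486 + 3 103 + 3 679 + 2 409 + 2 434 + 2 452 = 26 932
65+: 648 + 334 = 982
Youth dependency ratio = 14 802 / 26 932 × 100 = 55
Total dependency ratio = (14 802 + 982) / 26 932 × 100 = 15 784 / 26 932 × 100 = 59

Youth dependency ratio: 55
Total dependency ratio: 59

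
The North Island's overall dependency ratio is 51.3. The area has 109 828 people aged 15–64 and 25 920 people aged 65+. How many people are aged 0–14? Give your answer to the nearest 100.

Total dependency ratio = (youth + elderly) / working-age × 100
51.3 = (Y + 25 920) / 109 828 × 100
⇒ 30 400

Aged 0–14: 30 400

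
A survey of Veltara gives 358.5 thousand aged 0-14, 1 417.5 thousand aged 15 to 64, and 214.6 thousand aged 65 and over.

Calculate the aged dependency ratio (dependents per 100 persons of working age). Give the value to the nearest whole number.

Old-age dependency ratio = 214.6 / 1 417.5 × 100 = 15

Old-age dependency ratio: 15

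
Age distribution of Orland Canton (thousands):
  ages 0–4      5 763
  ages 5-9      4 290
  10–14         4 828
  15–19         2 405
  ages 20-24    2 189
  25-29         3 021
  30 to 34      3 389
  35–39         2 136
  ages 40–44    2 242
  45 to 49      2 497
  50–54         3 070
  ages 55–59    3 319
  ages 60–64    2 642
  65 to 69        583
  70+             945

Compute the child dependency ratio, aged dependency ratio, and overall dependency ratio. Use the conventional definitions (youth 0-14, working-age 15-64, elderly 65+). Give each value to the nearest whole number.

0–14: 5 763 + 4 290 + 4 828 = 14 881
15–64: 2 405 + 2 189 + 3 021 + 3 389 + 2 136 + 2 242 + 2 497 + 3 070 + 3 319 + 2 642 = 26 910
65+: 583 + 945 = 1 528
Youth dependency ratio = 14 881 / 26 910 × 100 = 55
Old-age dependency ratio = 1 528 / 26 910 × 100 = 6
Total dependency ratio = (14 881 + 1 528) / 26 910 × 100 = 16 409 / 26 910 × 100 = 61

Youth dependency ratio: 55
Old-age dependency ratio: 6
Total dependency ratio: 61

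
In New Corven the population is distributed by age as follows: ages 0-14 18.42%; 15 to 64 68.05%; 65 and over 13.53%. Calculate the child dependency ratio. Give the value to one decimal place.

Youth dependency ratio: 27.1

Youth dependency ratio = 18.42 / 68.05 × 100 = 27.1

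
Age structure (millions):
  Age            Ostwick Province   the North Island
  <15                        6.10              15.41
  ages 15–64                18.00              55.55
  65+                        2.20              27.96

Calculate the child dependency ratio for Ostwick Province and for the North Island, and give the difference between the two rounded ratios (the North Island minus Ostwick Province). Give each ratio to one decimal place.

Ostwick Province: 6.10 / 18.00 × 100 = 33.9
the North Island: 15.41 / 55.55 × 100 = 27.7

Ostwick Province: 33.9
the North Island: 27.7
Difference: -6.2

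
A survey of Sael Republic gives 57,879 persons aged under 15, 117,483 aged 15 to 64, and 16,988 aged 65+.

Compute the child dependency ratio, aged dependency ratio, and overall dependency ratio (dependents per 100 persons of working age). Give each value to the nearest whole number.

Youth dependency ratio: 49
Old-age dependency ratio: 14
Total dependency ratio: 64

Youth dependency ratio = 57,879 / 117,483 × 100 = 49
Old-age dependency ratio = 16,988 / 117,483 × 100 = 14
Total dependency ratio = (57,879 + 16,988) / 117,483 × 100 = 74,867 / 117,483 × 100 = 64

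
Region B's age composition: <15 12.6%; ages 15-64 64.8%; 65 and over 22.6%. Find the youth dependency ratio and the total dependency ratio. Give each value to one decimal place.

Youth dependency ratio = 12.6 / 64.8 × 100 = 19.4
Total dependency ratio = (12.6 + 22.6) / 64.8 × 100 = 35.2 / 64.8 × 100 = 54.3

Youth dependency ratio: 19.4
Total dependency ratio: 54.3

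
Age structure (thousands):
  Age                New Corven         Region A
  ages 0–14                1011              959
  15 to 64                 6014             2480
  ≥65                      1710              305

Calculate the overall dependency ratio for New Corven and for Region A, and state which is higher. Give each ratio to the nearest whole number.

New Corven: 45
Region A: 51
Higher: Region A

New Corven: (1011 + 1710) / 6014 × 100 = 2721 / 6014 × 100 = 45
Region A: (959 + 305) / 2480 × 100 = 1264 / 2480 × 100 = 51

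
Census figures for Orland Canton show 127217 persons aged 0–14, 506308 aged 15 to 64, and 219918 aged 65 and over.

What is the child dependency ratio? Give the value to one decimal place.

Youth dependency ratio = 127217 / 506308 × 100 = 25.1

Youth dependency ratio: 25.1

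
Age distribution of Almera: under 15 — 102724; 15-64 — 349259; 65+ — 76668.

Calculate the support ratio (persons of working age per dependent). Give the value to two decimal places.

Support ratio = 349259 / (102724 + 76668) = 349259 / 179392 = 1.95

Support ratio: 1.95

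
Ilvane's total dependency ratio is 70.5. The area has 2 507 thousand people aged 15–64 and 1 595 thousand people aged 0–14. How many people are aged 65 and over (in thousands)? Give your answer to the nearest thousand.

Total dependency ratio = (youth + elderly) / working-age × 100
70.5 = (1 595 + E) / 2 507 × 100
⇒ 172

Aged 65 and over: 172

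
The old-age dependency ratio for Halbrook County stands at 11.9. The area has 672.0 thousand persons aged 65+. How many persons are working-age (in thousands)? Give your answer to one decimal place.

Working-age: 5 647.1

Old-age dependency ratio = elderly / working-age × 100
11.9 = 672.0 / W × 100
⇒ 5 647.1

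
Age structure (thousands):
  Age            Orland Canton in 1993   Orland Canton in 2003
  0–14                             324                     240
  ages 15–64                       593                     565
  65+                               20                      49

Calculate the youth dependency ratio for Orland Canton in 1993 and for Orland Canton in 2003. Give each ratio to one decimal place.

Orland Canton in 1993: 54.6
Orland Canton in 2003: 42.5

Orland Canton in 1993: 324 / 593 × 100 = 54.6
Orland Canton in 2003: 240 / 565 × 100 = 42.5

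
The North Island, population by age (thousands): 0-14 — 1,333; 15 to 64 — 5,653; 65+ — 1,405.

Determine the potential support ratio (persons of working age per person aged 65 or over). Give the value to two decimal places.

Potential support ratio: 4.02

Potential support ratio = 5,653 / 1,405 = 4.02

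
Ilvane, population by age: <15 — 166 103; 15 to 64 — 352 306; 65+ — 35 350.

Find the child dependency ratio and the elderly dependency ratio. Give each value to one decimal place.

Youth dependency ratio = 166 103 / 352 306 × 100 = 47.1
Old-age dependency ratio = 35 350 / 352 306 × 100 = 10.0

Youth dependency ratio: 47.1
Old-age dependency ratio: 10.0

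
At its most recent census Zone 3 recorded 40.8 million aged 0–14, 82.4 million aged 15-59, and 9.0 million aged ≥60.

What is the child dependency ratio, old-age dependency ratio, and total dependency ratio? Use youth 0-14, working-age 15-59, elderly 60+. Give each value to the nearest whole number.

Youth dependency ratio = 40.8 / 82.4 × 100 = 50
Old-age dependency ratio = 9.0 / 82.4 × 100 = 11
Total dependency ratio = (40.8 + 9.0) / 82.4 × 100 = 49.8 / 82.4 × 100 = 60

Youth dependency ratio: 50
Old-age dependency ratio: 11
Total dependency ratio: 60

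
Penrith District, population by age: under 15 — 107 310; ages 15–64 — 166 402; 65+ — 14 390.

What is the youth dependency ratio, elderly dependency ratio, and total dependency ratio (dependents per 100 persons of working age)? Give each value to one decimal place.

Youth dependency ratio = 107 310 / 166 402 × 100 = 64.5
Old-age dependency ratio = 14 390 / 166 402 × 100 = 8.6
Total dependency ratio = (107 310 + 14 390) / 166 402 × 100 = 121 700 / 166 402 × 100 = 73.1

Youth dependency ratio: 64.5
Old-age dependency ratio: 8.6
Total dependency ratio: 73.1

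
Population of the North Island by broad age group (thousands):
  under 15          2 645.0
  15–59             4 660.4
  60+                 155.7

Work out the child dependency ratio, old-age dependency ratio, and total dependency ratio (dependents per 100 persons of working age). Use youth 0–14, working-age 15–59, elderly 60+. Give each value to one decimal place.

Youth dependency ratio: 56.8
Old-age dependency ratio: 3.3
Total dependency ratio: 60.1

Youth dependency ratio = 2 645.0 / 4 660.4 × 100 = 56.8
Old-age dependency ratio = 155.7 / 4 660.4 × 100 = 3.3
Total dependency ratio = (2 645.0 + 155.7) / 4 660.4 × 100 = 2 800.7 / 4 660.4 × 100 = 60.1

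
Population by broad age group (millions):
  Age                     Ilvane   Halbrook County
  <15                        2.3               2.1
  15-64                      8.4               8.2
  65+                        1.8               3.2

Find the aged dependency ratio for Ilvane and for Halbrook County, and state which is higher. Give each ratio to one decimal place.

Ilvane: 1.8 / 8.4 × 100 = 21.4
Halbrook County: 3.2 / 8.2 × 100 = 39.0

Ilvane: 21.4
Halbrook County: 39.0
Higher: Halbrook County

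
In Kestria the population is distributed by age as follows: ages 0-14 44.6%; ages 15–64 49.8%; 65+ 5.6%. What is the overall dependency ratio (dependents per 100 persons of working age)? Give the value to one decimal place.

Total dependency ratio = (44.6 + 5.6) / 49.8 × 100 = 50.2 / 49.8 × 100 = 100.8

Total dependency ratio: 100.8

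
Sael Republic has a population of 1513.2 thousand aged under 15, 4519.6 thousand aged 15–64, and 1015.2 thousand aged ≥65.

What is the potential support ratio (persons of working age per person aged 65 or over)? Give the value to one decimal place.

Potential support ratio: 4.5

Potential support ratio = 4519.6 / 1015.2 = 4.5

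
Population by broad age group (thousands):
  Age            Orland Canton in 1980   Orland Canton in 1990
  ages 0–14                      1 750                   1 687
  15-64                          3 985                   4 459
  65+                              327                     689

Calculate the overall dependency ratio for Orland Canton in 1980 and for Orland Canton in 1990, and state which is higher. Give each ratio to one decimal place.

Orland Canton in 1980: (1 750 + 327) / 3 985 × 100 = 2 077 / 3 985 × 100 = 52.1
Orland Canton in 1990: (1 687 + 689) / 4 459 × 100 = 2 376 / 4 459 × 100 = 53.3

Orland Canton in 1980: 52.1
Orland Canton in 1990: 53.3
Higher: Orland Canton in 1990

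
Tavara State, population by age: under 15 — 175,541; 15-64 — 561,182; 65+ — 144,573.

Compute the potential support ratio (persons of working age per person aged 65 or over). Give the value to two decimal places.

Potential support ratio = 561,182 / 144,573 = 3.88

Potential support ratio: 3.88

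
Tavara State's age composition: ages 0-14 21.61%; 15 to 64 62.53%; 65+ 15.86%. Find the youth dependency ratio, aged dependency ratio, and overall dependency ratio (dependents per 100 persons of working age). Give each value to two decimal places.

Youth dependency ratio: 34.56
Old-age dependency ratio: 25.36
Total dependency ratio: 59.92

Youth dependency ratio = 21.61 / 62.53 × 100 = 34.56
Old-age dependency ratio = 15.86 / 62.53 × 100 = 25.36
Total dependency ratio = (21.61 + 15.86) / 62.53 × 100 = 37.47 / 62.53 × 100 = 59.92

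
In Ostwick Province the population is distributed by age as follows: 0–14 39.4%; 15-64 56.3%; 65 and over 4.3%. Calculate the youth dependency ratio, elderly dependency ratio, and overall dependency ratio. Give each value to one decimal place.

Youth dependency ratio = 39.4 / 56.3 × 100 = 70.0
Old-age dependency ratio = 4.3 / 56.3 × 100 = 7.6
Total dependency ratio = (39.4 + 4.3) / 56.3 × 100 = 43.7 / 56.3 × 100 = 77.6

Youth dependency ratio: 70.0
Old-age dependency ratio: 7.6
Total dependency ratio: 77.6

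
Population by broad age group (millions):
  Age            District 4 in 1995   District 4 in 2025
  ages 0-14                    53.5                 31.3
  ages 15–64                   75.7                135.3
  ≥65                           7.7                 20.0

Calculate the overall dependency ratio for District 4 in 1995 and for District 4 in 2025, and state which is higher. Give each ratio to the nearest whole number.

District 4 in 1995: 81
District 4 in 2025: 38
Higher: District 4 in 1995

District 4 in 1995: (53.5 + 7.7) / 75.7 × 100 = 61.2 / 75.7 × 100 = 81
District 4 in 2025: (31.3 + 20.0) / 135.3 × 100 = 51.3 / 135.3 × 100 = 38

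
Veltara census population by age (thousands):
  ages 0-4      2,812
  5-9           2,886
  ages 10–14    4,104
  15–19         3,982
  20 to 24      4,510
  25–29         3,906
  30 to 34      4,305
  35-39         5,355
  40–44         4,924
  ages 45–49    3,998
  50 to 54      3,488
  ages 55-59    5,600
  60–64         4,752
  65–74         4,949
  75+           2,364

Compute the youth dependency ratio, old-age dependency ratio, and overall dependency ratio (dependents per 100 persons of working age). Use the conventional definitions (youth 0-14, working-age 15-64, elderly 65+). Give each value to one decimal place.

Youth dependency ratio: 21.9
Old-age dependency ratio: 16.3
Total dependency ratio: 38.2

0–14: 2,812 + 2,886 + 4,104 = 9,802
15–64: 3,982 + 4,510 + 3,906 + 4,305 + 5,355 + 4,924 + 3,998 + 3,488 + 5,600 + 4,752 = 44,820
65+: 4,949 + 2,364 = 7,313
Youth dependency ratio = 9,802 / 44,820 × 100 = 21.9
Old-age dependency ratio = 7,313 / 44,820 × 100 = 16.3
Total dependency ratio = (9,802 + 7,313) / 44,820 × 100 = 17,115 / 44,820 × 100 = 38.2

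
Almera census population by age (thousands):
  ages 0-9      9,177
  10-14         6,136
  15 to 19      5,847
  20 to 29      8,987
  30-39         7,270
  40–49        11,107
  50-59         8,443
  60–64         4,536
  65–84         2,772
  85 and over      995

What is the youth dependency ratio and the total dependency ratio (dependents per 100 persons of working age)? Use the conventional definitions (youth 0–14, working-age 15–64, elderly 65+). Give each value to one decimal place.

Youth dependency ratio: 33.2
Total dependency ratio: 41.3

0–14: 9,177 + 6,136 = 15,313
15–64: 5,847 + 8,987 + 7,270 + 11,107 + 8,443 + 4,536 = 46,190
65+: 2,772 + 995 = 3,767
Youth dependency ratio = 15,313 / 46,190 × 100 = 33.2
Total dependency ratio = (15,313 + 3,767) / 46,190 × 100 = 19,080 / 46,190 × 100 = 41.3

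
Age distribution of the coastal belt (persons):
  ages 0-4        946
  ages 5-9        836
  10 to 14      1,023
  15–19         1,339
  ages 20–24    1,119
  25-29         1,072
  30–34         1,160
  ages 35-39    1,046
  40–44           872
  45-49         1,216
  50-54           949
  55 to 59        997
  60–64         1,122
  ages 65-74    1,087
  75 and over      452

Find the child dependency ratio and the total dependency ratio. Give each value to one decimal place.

Youth dependency ratio: 25.8
Total dependency ratio: 39.9

0–14: 946 + 836 + 1,023 = 2,805
15–64: 1,339 + 1,119 + 1,072 + 1,160 + 1,046 + 872 + 1,216 + 949 + 997 + 1,122 = 10,892
65+: 1,087 + 452 = 1,539
Youth dependency ratio = 2,805 / 10,892 × 100 = 25.8
Total dependency ratio = (2,805 + 1,539) / 10,892 × 100 = 4,344 / 10,892 × 100 = 39.9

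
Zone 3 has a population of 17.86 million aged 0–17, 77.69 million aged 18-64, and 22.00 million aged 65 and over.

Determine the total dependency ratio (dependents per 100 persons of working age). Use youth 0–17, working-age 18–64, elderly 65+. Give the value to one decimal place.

Total dependency ratio = (17.86 + 22.00) / 77.69 × 100 = 39.86 / 77.69 × 100 = 51.3

Total dependency ratio: 51.3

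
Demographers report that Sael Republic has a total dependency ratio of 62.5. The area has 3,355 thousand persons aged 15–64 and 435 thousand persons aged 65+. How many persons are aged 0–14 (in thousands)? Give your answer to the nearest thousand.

Total dependency ratio = (youth + elderly) / working-age × 100
62.5 = (Y + 435) / 3,355 × 100
⇒ 1,662

Aged 0–14: 1,662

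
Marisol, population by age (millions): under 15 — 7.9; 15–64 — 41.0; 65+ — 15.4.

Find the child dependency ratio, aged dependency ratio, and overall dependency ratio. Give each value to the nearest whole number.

Youth dependency ratio = 7.9 / 41.0 × 100 = 19
Old-age dependency ratio = 15.4 / 41.0 × 100 = 38
Total dependency ratio = (7.9 + 15.4) / 41.0 × 100 = 23.3 / 41.0 × 100 = 57

Youth dependency ratio: 19
Old-age dependency ratio: 38
Total dependency ratio: 57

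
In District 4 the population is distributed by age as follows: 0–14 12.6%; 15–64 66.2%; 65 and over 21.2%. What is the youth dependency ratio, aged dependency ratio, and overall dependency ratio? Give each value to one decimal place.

Youth dependency ratio: 19.0
Old-age dependency ratio: 32.0
Total dependency ratio: 51.1

Youth dependency ratio = 12.6 / 66.2 × 100 = 19.0
Old-age dependency ratio = 21.2 / 66.2 × 100 = 32.0
Total dependency ratio = (12.6 + 21.2) / 66.2 × 100 = 33.8 / 66.2 × 100 = 51.1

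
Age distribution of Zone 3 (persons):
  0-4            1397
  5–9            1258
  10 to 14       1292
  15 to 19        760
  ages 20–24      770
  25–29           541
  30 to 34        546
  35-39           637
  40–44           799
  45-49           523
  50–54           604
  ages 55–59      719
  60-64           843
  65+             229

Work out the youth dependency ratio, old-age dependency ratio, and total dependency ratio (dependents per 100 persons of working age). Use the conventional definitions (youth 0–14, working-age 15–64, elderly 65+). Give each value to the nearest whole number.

0–14: 1397 + 1258 + 1292 = 3947
15–64: 760 + 770 + 541 + 546 + 637 + 799 + 523 + 604 + 719 + 843 = 6742
65+: 229
Youth dependency ratio = 3947 / 6742 × 100 = 59
Old-age dependency ratio = 229 / 6742 × 100 = 3
Total dependency ratio = (3947 + 229) / 6742 × 100 = 4176 / 6742 × 100 = 62

Youth dependency ratio: 59
Old-age dependency ratio: 3
Total dependency ratio: 62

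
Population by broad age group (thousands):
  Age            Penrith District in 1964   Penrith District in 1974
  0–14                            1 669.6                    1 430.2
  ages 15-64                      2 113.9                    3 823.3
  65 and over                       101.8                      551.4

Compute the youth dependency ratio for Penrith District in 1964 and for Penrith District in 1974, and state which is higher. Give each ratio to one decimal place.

Penrith District in 1964: 1 669.6 / 2 113.9 × 100 = 79.0
Penrith District in 1974: 1 430.2 / 3 823.3 × 100 = 37.4

Penrith District in 1964: 79.0
Penrith District in 1974: 37.4
Higher: Penrith District in 1964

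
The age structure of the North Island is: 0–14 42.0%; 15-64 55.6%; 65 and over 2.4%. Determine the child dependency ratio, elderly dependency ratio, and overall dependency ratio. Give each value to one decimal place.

Youth dependency ratio: 75.5
Old-age dependency ratio: 4.3
Total dependency ratio: 79.9

Youth dependency ratio = 42.0 / 55.6 × 100 = 75.5
Old-age dependency ratio = 2.4 / 55.6 × 100 = 4.3
Total dependency ratio = (42.0 + 2.4) / 55.6 × 100 = 44.4 / 55.6 × 100 = 79.9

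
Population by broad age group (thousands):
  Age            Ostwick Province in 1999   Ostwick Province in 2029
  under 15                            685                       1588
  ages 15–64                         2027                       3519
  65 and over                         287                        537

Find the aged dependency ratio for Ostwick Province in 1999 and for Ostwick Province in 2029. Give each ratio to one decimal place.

Ostwick Province in 1999: 14.2
Ostwick Province in 2029: 15.3

Ostwick Province in 1999: 287 / 2027 × 100 = 14.2
Ostwick Province in 2029: 537 / 3519 × 100 = 15.3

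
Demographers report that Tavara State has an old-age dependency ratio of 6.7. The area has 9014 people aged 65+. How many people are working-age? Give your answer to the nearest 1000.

Old-age dependency ratio = elderly / working-age × 100
6.7 = 9014 / W × 100
⇒ 135000

Working-age: 135000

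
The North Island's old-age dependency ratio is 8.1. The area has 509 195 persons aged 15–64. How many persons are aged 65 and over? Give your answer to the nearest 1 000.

Aged 65 and over: 41 000

Old-age dependency ratio = elderly / working-age × 100
8.1 = E / 509 195 × 100
⇒ 41 000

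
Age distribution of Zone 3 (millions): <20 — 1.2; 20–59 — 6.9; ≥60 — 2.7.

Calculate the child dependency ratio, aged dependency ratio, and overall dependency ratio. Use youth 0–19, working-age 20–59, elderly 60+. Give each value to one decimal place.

Youth dependency ratio: 17.4
Old-age dependency ratio: 39.1
Total dependency ratio: 56.5

Youth dependency ratio = 1.2 / 6.9 × 100 = 17.4
Old-age dependency ratio = 2.7 / 6.9 × 100 = 39.1
Total dependency ratio = (1.2 + 2.7) / 6.9 × 100 = 3.9 / 6.9 × 100 = 56.5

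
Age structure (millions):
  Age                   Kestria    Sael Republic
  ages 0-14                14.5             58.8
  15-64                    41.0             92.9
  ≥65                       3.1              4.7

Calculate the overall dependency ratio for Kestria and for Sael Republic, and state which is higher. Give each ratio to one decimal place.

Kestria: (14.5 + 3.1) / 41.0 × 100 = 17.6 / 41.0 × 100 = 42.9
Sael Republic: (58.8 + 4.7) / 92.9 × 100 = 63.5 / 92.9 × 100 = 68.4

Kestria: 42.9
Sael Republic: 68.4
Higher: Sael Republic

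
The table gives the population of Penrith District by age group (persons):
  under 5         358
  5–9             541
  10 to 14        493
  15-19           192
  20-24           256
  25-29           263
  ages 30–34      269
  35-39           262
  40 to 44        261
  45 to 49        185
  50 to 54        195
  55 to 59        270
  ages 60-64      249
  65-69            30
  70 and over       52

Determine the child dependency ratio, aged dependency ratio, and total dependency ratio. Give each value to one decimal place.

Youth dependency ratio: 58.0
Old-age dependency ratio: 3.4
Total dependency ratio: 61.4

0–14: 358 + 541 + 493 = 1,392
15–64: 192 + 256 + 263 + 269 + 262 + 261 + 185 + 195 + 270 + 249 = 2,402
65+: 30 + 52 = 82
Youth dependency ratio = 1,392 / 2,402 × 100 = 58.0
Old-age dependency ratio = 82 / 2,402 × 100 = 3.4
Total dependency ratio = (1,392 + 82) / 2,402 × 100 = 1,474 / 2,402 × 100 = 61.4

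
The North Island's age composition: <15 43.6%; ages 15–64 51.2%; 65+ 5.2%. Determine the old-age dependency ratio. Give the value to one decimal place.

Old-age dependency ratio: 10.2

Old-age dependency ratio = 5.2 / 51.2 × 100 = 10.2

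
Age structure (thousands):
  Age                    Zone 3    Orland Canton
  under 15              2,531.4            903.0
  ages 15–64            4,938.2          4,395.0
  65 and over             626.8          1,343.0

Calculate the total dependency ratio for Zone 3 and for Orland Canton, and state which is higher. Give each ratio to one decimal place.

Zone 3: (2,531.4 + 626.8) / 4,938.2 × 100 = 3,158.2 / 4,938.2 × 100 = 64.0
Orland Canton: (903.0 + 1,343.0) / 4,395.0 × 100 = 2,246.0 / 4,395.0 × 100 = 51.1

Zone 3: 64.0
Orland Canton: 51.1
Higher: Zone 3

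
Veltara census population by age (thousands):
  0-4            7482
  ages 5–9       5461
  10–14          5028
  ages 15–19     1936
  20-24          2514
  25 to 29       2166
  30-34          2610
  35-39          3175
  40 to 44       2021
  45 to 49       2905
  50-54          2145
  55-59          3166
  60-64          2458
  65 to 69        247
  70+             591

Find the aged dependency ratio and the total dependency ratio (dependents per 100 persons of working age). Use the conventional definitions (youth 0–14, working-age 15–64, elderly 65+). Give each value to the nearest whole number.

0–14: 7482 + 5461 + 5028 = 17971
15–64: 1936 + 2514 + 2166 + 2610 + 3175 + 2021 + 2905 + 2145 + 3166 + 2458 = 25096
65+: 247 + 591 = 838
Old-age dependency ratio = 838 / 25096 × 100 = 3
Total dependency ratio = (17971 + 838) / 25096 × 100 = 18809 / 25096 × 100 = 75

Old-age dependency ratio: 3
Total dependency ratio: 75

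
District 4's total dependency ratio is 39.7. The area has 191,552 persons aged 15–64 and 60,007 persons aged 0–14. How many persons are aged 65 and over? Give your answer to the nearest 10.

Total dependency ratio = (youth + elderly) / working-age × 100
39.7 = (60,007 + E) / 191,552 × 100
⇒ 16,040

Aged 65 and over: 16,040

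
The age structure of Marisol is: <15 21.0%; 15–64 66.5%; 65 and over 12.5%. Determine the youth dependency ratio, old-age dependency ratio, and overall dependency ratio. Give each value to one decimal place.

Youth dependency ratio: 31.6
Old-age dependency ratio: 18.8
Total dependency ratio: 50.4

Youth dependency ratio = 21.0 / 66.5 × 100 = 31.6
Old-age dependency ratio = 12.5 / 66.5 × 100 = 18.8
Total dependency ratio = (21.0 + 12.5) / 66.5 × 100 = 33.5 / 66.5 × 100 = 50.4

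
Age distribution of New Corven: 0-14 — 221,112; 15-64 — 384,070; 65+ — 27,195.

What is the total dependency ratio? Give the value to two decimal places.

Total dependency ratio = (221,112 + 27,195) / 384,070 × 100 = 248,307 / 384,070 × 100 = 64.65

Total dependency ratio: 64.65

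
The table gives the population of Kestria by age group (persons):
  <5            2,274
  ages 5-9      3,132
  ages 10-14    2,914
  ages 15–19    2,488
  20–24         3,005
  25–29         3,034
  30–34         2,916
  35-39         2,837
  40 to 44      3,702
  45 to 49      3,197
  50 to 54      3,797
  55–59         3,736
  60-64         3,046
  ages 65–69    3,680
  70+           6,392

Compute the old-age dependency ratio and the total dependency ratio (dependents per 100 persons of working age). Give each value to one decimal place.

0–14: 2,274 + 3,132 + 2,914 = 8,320
15–64: 2,488 + 3,005 + 3,034 + 2,916 + 2,837 + 3,702 + 3,197 + 3,797 + 3,736 + 3,046 = 31,758
65+: 3,680 + 6,392 = 10,072
Old-age dependency ratio = 10,072 / 31,758 × 100 = 31.7
Total dependency ratio = (8,320 + 10,072) / 31,758 × 100 = 18,392 / 31,758 × 100 = 57.9

Old-age dependency ratio: 31.7
Total dependency ratio: 57.9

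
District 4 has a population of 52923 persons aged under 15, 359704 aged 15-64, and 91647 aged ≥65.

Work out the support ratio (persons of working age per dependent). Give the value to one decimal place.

Support ratio: 2.5

Support ratio = 359704 / (52923 + 91647) = 359704 / 144570 = 2.5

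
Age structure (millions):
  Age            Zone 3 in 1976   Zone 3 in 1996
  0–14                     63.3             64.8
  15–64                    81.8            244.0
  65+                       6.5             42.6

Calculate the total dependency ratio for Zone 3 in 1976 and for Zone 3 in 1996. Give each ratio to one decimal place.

Zone 3 in 1976: 85.3
Zone 3 in 1996: 44.0

Zone 3 in 1976: (63.3 + 6.5) / 81.8 × 100 = 69.8 / 81.8 × 100 = 85.3
Zone 3 in 1996: (64.8 + 42.6) / 244.0 × 100 = 107.4 / 244.0 × 100 = 44.0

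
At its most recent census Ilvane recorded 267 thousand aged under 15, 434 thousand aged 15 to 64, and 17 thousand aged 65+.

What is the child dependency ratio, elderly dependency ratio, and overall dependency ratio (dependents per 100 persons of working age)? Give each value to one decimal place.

Youth dependency ratio: 61.5
Old-age dependency ratio: 3.9
Total dependency ratio: 65.4

Youth dependency ratio = 267 / 434 × 100 = 61.5
Old-age dependency ratio = 17 / 434 × 100 = 3.9
Total dependency ratio = (267 + 17) / 434 × 100 = 284 / 434 × 100 = 65.4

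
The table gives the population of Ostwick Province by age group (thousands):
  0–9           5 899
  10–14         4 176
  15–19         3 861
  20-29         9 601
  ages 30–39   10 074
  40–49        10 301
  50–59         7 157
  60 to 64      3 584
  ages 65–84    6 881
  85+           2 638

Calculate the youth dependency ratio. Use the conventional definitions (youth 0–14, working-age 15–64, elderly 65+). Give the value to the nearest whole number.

0–14: 5 899 + 4 176 = 10 075
15–64: 3 861 + 9 601 + 10 074 + 10 301 + 7 157 + 3 584 = 44 578
65+: 6 881 + 2 638 = 9 519
Youth dependency ratio = 10 075 / 44 578 × 100 = 23

Youth dependency ratio: 23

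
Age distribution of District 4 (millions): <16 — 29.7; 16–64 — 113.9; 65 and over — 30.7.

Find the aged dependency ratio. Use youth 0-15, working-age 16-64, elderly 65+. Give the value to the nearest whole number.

Old-age dependency ratio: 27

Old-age dependency ratio = 30.7 / 113.9 × 100 = 27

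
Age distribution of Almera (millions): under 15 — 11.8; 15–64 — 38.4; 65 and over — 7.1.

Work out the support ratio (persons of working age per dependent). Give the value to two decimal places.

Support ratio = 38.4 / (11.8 + 7.1) = 38.4 / 18.9 = 2.03

Support ratio: 2.03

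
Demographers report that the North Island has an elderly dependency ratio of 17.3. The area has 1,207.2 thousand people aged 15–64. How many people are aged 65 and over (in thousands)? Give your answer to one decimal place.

Aged 65 and over: 208.8

Old-age dependency ratio = elderly / working-age × 100
17.3 = E / 1,207.2 × 100
⇒ 208.8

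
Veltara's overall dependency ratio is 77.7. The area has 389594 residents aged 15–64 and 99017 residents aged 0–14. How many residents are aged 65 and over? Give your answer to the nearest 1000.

Aged 65 and over: 204000

Total dependency ratio = (youth + elderly) / working-age × 100
77.7 = (99017 + E) / 389594 × 100
⇒ 204000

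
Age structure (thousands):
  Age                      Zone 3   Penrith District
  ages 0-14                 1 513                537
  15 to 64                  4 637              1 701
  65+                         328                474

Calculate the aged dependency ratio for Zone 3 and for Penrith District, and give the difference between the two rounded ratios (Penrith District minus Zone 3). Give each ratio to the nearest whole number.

Zone 3: 7
Penrith District: 28
Difference: +21

Zone 3: 328 / 4 637 × 100 = 7
Penrith District: 474 / 1 701 × 100 = 28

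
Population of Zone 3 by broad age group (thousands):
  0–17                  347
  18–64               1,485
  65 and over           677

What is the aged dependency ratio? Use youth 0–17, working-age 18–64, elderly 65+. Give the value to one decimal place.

Old-age dependency ratio = 677 / 1,485 × 100 = 45.6

Old-age dependency ratio: 45.6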